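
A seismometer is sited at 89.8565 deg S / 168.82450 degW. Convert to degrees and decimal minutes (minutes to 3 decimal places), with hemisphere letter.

89° 51.390′ S, 168° 49.470′ W

φ: fractional part 0.856500 → 51.39000 minutes
Lon: minutes = (168.824500 − 168) × 60 = 49.47000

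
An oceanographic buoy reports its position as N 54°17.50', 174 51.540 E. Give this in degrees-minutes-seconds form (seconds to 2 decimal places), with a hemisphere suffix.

54°17′30.00″ N, 174°51′32.40″ E

φ: 17.50000′ → 17′ and 0.50000 × 60 = 30.0000″
Longitude: fractional minutes 0.54000 × 60 = 32.4000″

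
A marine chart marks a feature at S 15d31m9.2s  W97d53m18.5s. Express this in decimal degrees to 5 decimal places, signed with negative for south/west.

-15.51922, -97.88847

φ: 15 + 31/60 + 9.2/3600 = 15.519222
S ⇒ negate
Longitude: 97° + 53/60 + 18.5/3600 = 97 + 0.883333 + 0.005139 = 97.888472
W → negative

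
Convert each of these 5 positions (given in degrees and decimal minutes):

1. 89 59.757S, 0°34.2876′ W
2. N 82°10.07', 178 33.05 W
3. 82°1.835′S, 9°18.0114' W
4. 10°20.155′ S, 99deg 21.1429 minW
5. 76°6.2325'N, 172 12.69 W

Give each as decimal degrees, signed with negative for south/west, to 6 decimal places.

1. -89.995950, -0.571460
2. 82.167833, -178.550833
3. -82.030583, -9.300190
4. -10.335917, -99.352382
5. 76.103875, -172.211500

Point 1:
  Lat: 89 + 59.757/60 = 89.9959500
  S → negative
  Lon: 34.2876′ = 0.571460°; total 0.5714600
  W ⇒ negate
Point 2:
  Latitude: 82 + 10.07/60 = 82.1678333
  N → positive
  Longitude: 178 + 33.05/60 = 178.5508333
  W → negative
Point 3:
  Latitude: 1.835′ = 0.030583°; total 82.0305833
  hemisphere S, so the sign is −
  λ: 9 + 18.0114/60 = 9.3001900
  hemisphere W, so the sign is −
Point 4:
  Latitude: 20.155′ = 0.335917°; total 10.3359167
  S → negative
  λ: 99 + 21.1429/60 = 99.3523817
  hemisphere W, so the sign is −
Point 5:
  Latitude: 76 + 6.2325/60 = 76.1038750
  N ⇒ keep positive
  Lon: 12.69′ = 0.211500°; total 172.2115000
  hemisphere W, so the sign is −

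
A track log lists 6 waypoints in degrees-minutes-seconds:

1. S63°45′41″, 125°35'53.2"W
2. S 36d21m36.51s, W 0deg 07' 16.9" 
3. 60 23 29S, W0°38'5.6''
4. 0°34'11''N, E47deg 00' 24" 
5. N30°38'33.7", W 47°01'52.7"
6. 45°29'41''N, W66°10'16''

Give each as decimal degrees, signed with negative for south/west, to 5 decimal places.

1. -63.76139, -125.59811
2. -36.36014, -0.12136
3. -60.39139, -0.63489
4. 0.56972, 47.00667
5. 30.64269, -47.03131
6. 45.49472, -66.17111

Point 1:
  Lat: 45′ + 41″ = 45.68333′; 63 + 45.68333/60 = 63.761389
  S → negative
  Lon: 125° + 35/60 + 53.2/3600 = 125 + 0.583333 + 0.014778 = 125.598111
  W → negative
Point 2:
  Latitude: 36° + 21/60 + 36.51/3600 = 36 + 0.350000 + 0.010142 = 36.360142
  S ⇒ negate
  Longitude: 0 + 7/60 + 16.9/3600 = 0.121361
  W ⇒ negate
Point 3:
  φ: 60° + 23/60 + 29/3600 = 60 + 0.383333 + 0.008056 = 60.391389
  S ⇒ negate
  Lon: 38′ + 5.6″ = 38.09333′; 0 + 38.09333/60 = 0.634889
  W → negative
Point 4:
  Lat: 0° + 34/60 + 11/3600 = 0 + 0.566667 + 0.003056 = 0.569722
  N → positive
  Longitude: 47 + 0/60 + 24/3600 = 47.006667
  E → positive
Point 5:
  Lat: 38′ + 33.7″ = 38.56167′; 30 + 38.56167/60 = 30.642694
  N ⇒ keep positive
  Longitude: 47 + 1/60 + 52.7/3600 = 47.031306
  W ⇒ negate
Point 6:
  Latitude: 45° + 29/60 + 41/3600 = 45 + 0.483333 + 0.011389 = 45.494722
  N → positive
  Lon: 66° + 10/60 + 16/3600 = 66 + 0.166667 + 0.004444 = 66.171111
  W → negative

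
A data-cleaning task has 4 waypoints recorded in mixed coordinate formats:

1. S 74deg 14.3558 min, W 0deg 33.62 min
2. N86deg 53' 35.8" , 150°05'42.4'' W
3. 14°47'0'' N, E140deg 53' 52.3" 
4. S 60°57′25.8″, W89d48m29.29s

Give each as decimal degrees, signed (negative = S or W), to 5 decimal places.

Point 1:
  Lat: 14.3558′ = 0.239263°; total 74.239263
  S → negative
  Longitude: 0 + 33.62/60 = 0.560333
  W ⇒ negate
Point 2:
  Lat: 86 + 53/60 + 35.8/3600 = 86.893278
  N → positive
  Longitude: 5′ + 42.4″ = 5.70667′; 150 + 5.70667/60 = 150.095111
  hemisphere W, so the sign is −
Point 3:
  φ: 14° + 47/60 + 0/3600 = 14 + 0.783333 + 0.000000 = 14.783333
  N → positive
  λ: 140° + 53/60 + 52.3/3600 = 140 + 0.883333 + 0.014528 = 140.897861
  E ⇒ keep positive
Point 4:
  φ: 57′ + 25.8″ = 57.43000′; 60 + 57.43000/60 = 60.957167
  S ⇒ negate
  Longitude: 89° + 48/60 + 29.29/3600 = 89 + 0.800000 + 0.008136 = 89.808136
  hemisphere W, so the sign is −

1. -74.23926, -0.56033
2. 86.89328, -150.09511
3. 14.78333, 140.89786
4. -60.95717, -89.80814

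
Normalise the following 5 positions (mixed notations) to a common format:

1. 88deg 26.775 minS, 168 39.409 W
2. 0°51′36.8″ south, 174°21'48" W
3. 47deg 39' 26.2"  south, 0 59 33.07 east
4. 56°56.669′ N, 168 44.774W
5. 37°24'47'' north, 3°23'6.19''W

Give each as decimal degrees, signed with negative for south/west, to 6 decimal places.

1. -88.446250, -168.656817
2. -0.860222, -174.363333
3. -47.657278, 0.992519
4. 56.944483, -168.746233
5. 37.413056, -3.385053

Point 1:
  φ: 26.775′ = 0.446250°; total 88.4462500
  S → negative
  λ: 39.409′ = 0.656817°; total 168.6568167
  hemisphere W, so the sign is −
Point 2:
  Lat: 51′ + 36.8″ = 51.61333′; 0 + 51.61333/60 = 0.8602222
  S → negative
  Lon: 174 + 21/60 + 48/3600 = 174.3633333
  W → negative
Point 3:
  φ: 47° + 39/60 + 26.2/3600 = 47 + 0.650000 + 0.007278 = 47.6572778
  hemisphere S, so the sign is −
  Lon: 0° + 59/60 + 33.07/3600 = 0 + 0.983333 + 0.009186 = 0.9925194
  E → positive
Point 4:
  Latitude: 56 + 56.669/60 = 56.9444833
  N → positive
  Lon: 168 + 44.774/60 = 168.7462333
  hemisphere W, so the sign is −
Point 5:
  φ: 37 + 24/60 + 47/3600 = 37.4130556
  N ⇒ keep positive
  Longitude: 3° + 23/60 + 6.19/3600 = 3 + 0.383333 + 0.001719 = 3.3850528
  W → negative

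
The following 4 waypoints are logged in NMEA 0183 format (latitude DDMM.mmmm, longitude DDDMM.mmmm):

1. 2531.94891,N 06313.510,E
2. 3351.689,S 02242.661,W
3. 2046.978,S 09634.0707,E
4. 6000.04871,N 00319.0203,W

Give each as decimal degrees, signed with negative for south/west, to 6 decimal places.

Point 1:
  Latitude: split at 2 digits → 25° and 31.94891′; 25 + 31.94891/60 = 25.5324818
  N → positive
  Lon: split at 3 digits → 063° and 13.51′; 63 + 13.51/60 = 63.2251667
  E → positive
Point 2:
  Lat: degrees = first 2 digits = 33, minutes = 51.689; 33 + 51.689/60 = 33.8614833
  hemisphere S, so the sign is −
  λ: split at 3 digits → 022° and 42.661′; 22 + 42.661/60 = 22.7110167
  W ⇒ negate
Point 3:
  Latitude: split at 2 digits → 20° and 46.978′; 20 + 46.978/60 = 20.7829667
  S → negative
  Lon: degrees = first 3 digits = 96, minutes = 34.0707; 96 + 34.0707/60 = 96.5678450
  E ⇒ keep positive
Point 4:
  Lat: degrees = first 2 digits = 60, minutes = 0.04871; 60 + 0.04871/60 = 60.0008118
  N → positive
  Longitude: split at 3 digits → 003° and 19.0203′; 3 + 19.0203/60 = 3.3170050
  W → negative

1. 25.532482, 63.225167
2. -33.861483, -22.711017
3. -20.782967, 96.567845
4. 60.000812, -3.317005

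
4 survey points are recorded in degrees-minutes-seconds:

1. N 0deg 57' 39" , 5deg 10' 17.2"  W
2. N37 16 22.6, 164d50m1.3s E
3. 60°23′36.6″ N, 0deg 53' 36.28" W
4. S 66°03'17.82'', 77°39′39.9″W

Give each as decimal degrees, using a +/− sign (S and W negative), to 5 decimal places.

Point 1:
  φ: 0 + 57/60 + 39/3600 = 0.960833
  N → positive
  λ: 5° + 10/60 + 17.2/3600 = 5 + 0.166667 + 0.004778 = 5.171444
  W → negative
Point 2:
  Lat: 16′ + 22.6″ = 16.37667′; 37 + 16.37667/60 = 37.272944
  N ⇒ keep positive
  Longitude: 50′ + 1.3″ = 50.02167′; 164 + 50.02167/60 = 164.833694
  E → positive
Point 3:
  Latitude: 60° + 23/60 + 36.6/3600 = 60 + 0.383333 + 0.010167 = 60.393500
  N → positive
  Lon: 0 + 53/60 + 36.28/3600 = 0.893411
  W ⇒ negate
Point 4:
  Lat: 66° + 3/60 + 17.82/3600 = 66 + 0.050000 + 0.004950 = 66.054950
  S ⇒ negate
  λ: 39′ + 39.9″ = 39.66500′; 77 + 39.66500/60 = 77.661083
  W → negative

1. 0.96083, -5.17144
2. 37.27294, 164.83369
3. 60.39350, -0.89341
4. -66.05495, -77.66108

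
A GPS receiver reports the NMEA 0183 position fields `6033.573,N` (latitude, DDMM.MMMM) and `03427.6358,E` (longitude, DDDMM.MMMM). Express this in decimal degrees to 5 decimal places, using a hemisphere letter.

60.55955° N, 34.46060° E

φ: degrees = first 2 digits = 60, minutes = 33.573; 60 + 33.573/60 = 60.559550
Lon: split at 3 digits → 034° and 27.6358′; 34 + 27.6358/60 = 34.460597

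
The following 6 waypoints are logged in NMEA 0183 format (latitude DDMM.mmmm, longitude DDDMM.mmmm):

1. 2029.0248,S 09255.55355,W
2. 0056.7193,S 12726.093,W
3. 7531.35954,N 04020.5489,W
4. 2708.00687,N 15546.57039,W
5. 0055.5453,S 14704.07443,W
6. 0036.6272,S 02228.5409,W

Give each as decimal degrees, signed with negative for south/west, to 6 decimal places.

Point 1:
  Lat: degrees = first 2 digits = 20, minutes = 29.0248; 20 + 29.0248/60 = 20.4837467
  S ⇒ negate
  Lon: degrees = first 3 digits = 92, minutes = 55.55355; 92 + 55.55355/60 = 92.9258925
  W → negative
Point 2:
  Latitude: degrees = first 2 digits = 0, minutes = 56.7193; 0 + 56.7193/60 = 0.9453217
  S ⇒ negate
  Longitude: split at 3 digits → 127° and 26.093′; 127 + 26.093/60 = 127.4348833
  hemisphere W, so the sign is −
Point 3:
  φ: split at 2 digits → 75° and 31.35954′; 75 + 31.35954/60 = 75.5226590
  N ⇒ keep positive
  Lon: split at 3 digits → 040° and 20.5489′; 40 + 20.5489/60 = 40.3424817
  W ⇒ negate
Point 4:
  Lat: degrees = first 2 digits = 27, minutes = 8.00687; 27 + 8.00687/60 = 27.1334478
  N → positive
  Lon: split at 3 digits → 155° and 46.57039′; 155 + 46.57039/60 = 155.7761732
  W → negative
Point 5:
  φ: degrees = first 2 digits = 0, minutes = 55.5453; 0 + 55.5453/60 = 0.9257550
  hemisphere S, so the sign is −
  λ: degrees = first 3 digits = 147, minutes = 4.07443; 147 + 4.07443/60 = 147.0679072
  hemisphere W, so the sign is −
Point 6:
  Latitude: split at 2 digits → 00° and 36.6272′; 0 + 36.6272/60 = 0.6104533
  S ⇒ negate
  λ: degrees = first 3 digits = 22, minutes = 28.5409; 22 + 28.5409/60 = 22.4756817
  hemisphere W, so the sign is −

1. -20.483747, -92.925893
2. -0.945322, -127.434883
3. 75.522659, -40.342482
4. 27.133448, -155.776173
5. -0.925755, -147.067907
6. -0.610453, -22.475682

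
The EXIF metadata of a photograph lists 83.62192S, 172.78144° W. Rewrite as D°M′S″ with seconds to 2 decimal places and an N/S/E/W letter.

φ: whole degrees 83; 37.31520′ → 37′ and 18.9120″
λ: 0.781440° → 46.88640′; 0.88640 × 60 = 53.1840″

83°37′18.91″ S, 172°46′53.18″ W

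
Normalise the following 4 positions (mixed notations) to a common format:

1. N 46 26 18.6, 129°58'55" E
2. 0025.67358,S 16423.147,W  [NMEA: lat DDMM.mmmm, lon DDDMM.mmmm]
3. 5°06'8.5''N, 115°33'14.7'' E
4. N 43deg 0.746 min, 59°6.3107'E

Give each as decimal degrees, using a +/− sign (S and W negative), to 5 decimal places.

1. 46.43850, 129.98194
2. -0.42789, -164.38578
3. 5.10236, 115.55408
4. 43.01243, 59.10518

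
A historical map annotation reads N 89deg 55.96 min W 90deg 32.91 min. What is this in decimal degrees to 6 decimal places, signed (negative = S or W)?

Latitude: 89 + 55.96/60 = 89.9326667
N → positive
λ: 32.91′ = 0.548500°; total 90.5485000
W ⇒ negate

89.932667, -90.548500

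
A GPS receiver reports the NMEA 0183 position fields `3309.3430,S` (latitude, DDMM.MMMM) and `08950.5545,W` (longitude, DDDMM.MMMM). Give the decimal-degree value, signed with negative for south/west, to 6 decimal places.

Latitude: degrees = first 2 digits = 33, minutes = 9.343; 33 + 9.343/60 = 33.1557167
hemisphere S, so the sign is −
Longitude: degrees = first 3 digits = 89, minutes = 50.5545; 89 + 50.5545/60 = 89.8425750
hemisphere W, so the sign is −

-33.155717, -89.842575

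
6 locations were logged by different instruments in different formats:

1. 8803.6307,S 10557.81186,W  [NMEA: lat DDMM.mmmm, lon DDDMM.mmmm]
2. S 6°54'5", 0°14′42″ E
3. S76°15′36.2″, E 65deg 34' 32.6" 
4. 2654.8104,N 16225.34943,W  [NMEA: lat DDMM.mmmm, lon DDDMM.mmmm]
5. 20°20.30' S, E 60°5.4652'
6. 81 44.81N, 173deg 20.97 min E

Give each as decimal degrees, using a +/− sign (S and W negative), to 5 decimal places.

1. -88.06051, -105.96353
2. -6.90139, 0.24500
3. -76.26006, 65.57572
4. 26.91351, -162.42249
5. -20.33833, 60.09109
6. 81.74683, 173.34950

Point 1:
  φ: split at 2 digits → 88° and 3.6307′; 88 + 3.6307/60 = 88.060512
  S → negative
  Lon: split at 3 digits → 105° and 57.81186′; 105 + 57.81186/60 = 105.963531
  W ⇒ negate
Point 2:
  φ: 6° + 54/60 + 5/3600 = 6 + 0.900000 + 0.001389 = 6.901389
  S ⇒ negate
  Lon: 0 + 14/60 + 42/3600 = 0.245000
  E ⇒ keep positive
Point 3:
  Lat: 76° + 15/60 + 36.2/3600 = 76 + 0.250000 + 0.010056 = 76.260056
  S → negative
  Longitude: 34′ + 32.6″ = 34.54333′; 65 + 34.54333/60 = 65.575722
  E → positive
Point 4:
  Lat: degrees = first 2 digits = 26, minutes = 54.8104; 26 + 54.8104/60 = 26.913507
  N ⇒ keep positive
  λ: split at 3 digits → 162° and 25.34943′; 162 + 25.34943/60 = 162.422491
  hemisphere W, so the sign is −
Point 5:
  Lat: 20 + 20.3/60 = 20.338333
  S → negative
  λ: 5.4652′ = 0.091087°; total 60.091087
  E → positive
Point 6:
  Lat: 44.81′ = 0.746833°; total 81.746833
  N → positive
  Longitude: 173 + 20.97/60 = 173.349500
  E → positive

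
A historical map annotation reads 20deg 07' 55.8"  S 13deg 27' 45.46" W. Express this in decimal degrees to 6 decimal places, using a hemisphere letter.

20.132167° S, 13.462628° W

Latitude: 7′ + 55.8″ = 7.93000′; 20 + 7.93000/60 = 20.1321667
Lon: 13 + 27/60 + 45.46/3600 = 13.4626278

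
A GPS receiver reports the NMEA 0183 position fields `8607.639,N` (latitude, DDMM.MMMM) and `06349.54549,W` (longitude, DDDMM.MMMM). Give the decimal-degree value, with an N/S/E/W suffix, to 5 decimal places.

φ: split at 2 digits → 86° and 7.639′; 86 + 7.639/60 = 86.127317
Lon: split at 3 digits → 063° and 49.54549′; 63 + 49.54549/60 = 63.825758

86.12732° N, 63.82576° W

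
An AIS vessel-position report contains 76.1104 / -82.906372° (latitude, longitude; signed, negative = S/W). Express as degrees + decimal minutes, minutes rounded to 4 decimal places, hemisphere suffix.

76° 6.6240′ N, 82° 54.3823′ W

Lat: minutes = (76.110400 − 76) × 60 = 6.624000
Longitude is negative → W; |value| = 82.906372
λ: fractional part 0.906372 → 54.382320 minutes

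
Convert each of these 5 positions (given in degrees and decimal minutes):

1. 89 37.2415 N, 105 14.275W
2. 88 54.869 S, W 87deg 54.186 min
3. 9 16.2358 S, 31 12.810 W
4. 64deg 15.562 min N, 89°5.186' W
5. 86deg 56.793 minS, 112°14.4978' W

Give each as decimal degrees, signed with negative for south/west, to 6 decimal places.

Point 1:
  Latitude: 89 + 37.2415/60 = 89.6206917
  N ⇒ keep positive
  λ: 14.275′ = 0.237917°; total 105.2379167
  W → negative
Point 2:
  Lat: 54.869′ = 0.914483°; total 88.9144833
  hemisphere S, so the sign is −
  λ: 87 + 54.186/60 = 87.9031000
  W → negative
Point 3:
  Latitude: 16.2358′ = 0.270597°; total 9.2705967
  hemisphere S, so the sign is −
  Longitude: 12.81′ = 0.213500°; total 31.2135000
  hemisphere W, so the sign is −
Point 4:
  φ: 15.562′ = 0.259367°; total 64.2593667
  N ⇒ keep positive
  Lon: 89 + 5.186/60 = 89.0864333
  W ⇒ negate
Point 5:
  φ: 86 + 56.793/60 = 86.9465500
  hemisphere S, so the sign is −
  Lon: 112 + 14.4978/60 = 112.2416300
  W → negative

1. 89.620692, -105.237917
2. -88.914483, -87.903100
3. -9.270597, -31.213500
4. 64.259367, -89.086433
5. -86.946550, -112.241630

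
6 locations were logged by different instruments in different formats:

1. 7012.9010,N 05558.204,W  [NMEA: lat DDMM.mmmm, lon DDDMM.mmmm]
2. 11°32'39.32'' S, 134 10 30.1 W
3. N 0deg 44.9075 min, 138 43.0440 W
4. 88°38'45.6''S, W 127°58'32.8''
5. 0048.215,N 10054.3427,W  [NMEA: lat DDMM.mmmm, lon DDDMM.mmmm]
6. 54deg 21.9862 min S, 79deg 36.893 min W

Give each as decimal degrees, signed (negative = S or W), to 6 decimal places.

Point 1:
  Lat: degrees = first 2 digits = 70, minutes = 12.901; 70 + 12.901/60 = 70.2150167
  N ⇒ keep positive
  Lon: split at 3 digits → 055° and 58.204′; 55 + 58.204/60 = 55.9700667
  hemisphere W, so the sign is −
Point 2:
  φ: 32′ + 39.32″ = 32.65533′; 11 + 32.65533/60 = 11.5442556
  hemisphere S, so the sign is −
  λ: 10′ + 30.1″ = 10.50167′; 134 + 10.50167/60 = 134.1750278
  W → negative
Point 3:
  φ: 0 + 44.9075/60 = 0.7484583
  N → positive
  λ: 43.044′ = 0.717400°; total 138.7174000
  W → negative
Point 4:
  Lat: 38′ + 45.6″ = 38.76000′; 88 + 38.76000/60 = 88.6460000
  S → negative
  λ: 127° + 58/60 + 32.8/3600 = 127 + 0.966667 + 0.009111 = 127.9757778
  W ⇒ negate
Point 5:
  φ: split at 2 digits → 00° and 48.215′; 0 + 48.215/60 = 0.8035833
  N ⇒ keep positive
  Lon: degrees = first 3 digits = 100, minutes = 54.3427; 100 + 54.3427/60 = 100.9057117
  W → negative
Point 6:
  Lat: 54 + 21.9862/60 = 54.3664367
  S ⇒ negate
  Lon: 79 + 36.893/60 = 79.6148833
  W ⇒ negate

1. 70.215017, -55.970067
2. -11.544256, -134.175028
3. 0.748458, -138.717400
4. -88.646000, -127.975778
5. 0.803583, -100.905712
6. -54.366437, -79.614883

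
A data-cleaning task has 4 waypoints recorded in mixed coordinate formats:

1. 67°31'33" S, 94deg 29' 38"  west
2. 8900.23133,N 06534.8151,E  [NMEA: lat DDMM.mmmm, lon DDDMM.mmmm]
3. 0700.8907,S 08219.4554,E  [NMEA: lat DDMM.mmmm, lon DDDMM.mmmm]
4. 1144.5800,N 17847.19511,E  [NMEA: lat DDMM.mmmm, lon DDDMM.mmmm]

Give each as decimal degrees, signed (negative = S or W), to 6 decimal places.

1. -67.525833, -94.493889
2. 89.003856, 65.580252
3. -7.014845, 82.324257
4. 11.743000, 178.786585

Point 1:
  Latitude: 67° + 31/60 + 33/3600 = 67 + 0.516667 + 0.009167 = 67.5258333
  S ⇒ negate
  λ: 29′ + 38″ = 29.63333′; 94 + 29.63333/60 = 94.4938889
  W ⇒ negate
Point 2:
  φ: degrees = first 2 digits = 89, minutes = 0.23133; 89 + 0.23133/60 = 89.0038555
  N → positive
  Lon: split at 3 digits → 065° and 34.8151′; 65 + 34.8151/60 = 65.5802517
  E → positive
Point 3:
  Lat: split at 2 digits → 07° and 0.8907′; 7 + 0.8907/60 = 7.0148450
  S ⇒ negate
  λ: split at 3 digits → 082° and 19.4554′; 82 + 19.4554/60 = 82.3242567
  E → positive
Point 4:
  φ: split at 2 digits → 11° and 44.58′; 11 + 44.58/60 = 11.7430000
  N ⇒ keep positive
  λ: degrees = first 3 digits = 178, minutes = 47.19511; 178 + 47.19511/60 = 178.7865852
  E ⇒ keep positive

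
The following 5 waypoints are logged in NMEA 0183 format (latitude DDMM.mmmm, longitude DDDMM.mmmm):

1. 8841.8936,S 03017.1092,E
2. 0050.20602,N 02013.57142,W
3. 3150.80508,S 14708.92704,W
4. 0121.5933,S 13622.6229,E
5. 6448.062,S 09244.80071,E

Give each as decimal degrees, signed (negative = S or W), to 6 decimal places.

Point 1:
  Lat: degrees = first 2 digits = 88, minutes = 41.8936; 88 + 41.8936/60 = 88.6982267
  S ⇒ negate
  λ: split at 3 digits → 030° and 17.1092′; 30 + 17.1092/60 = 30.2851533
  E → positive
Point 2:
  Lat: degrees = first 2 digits = 0, minutes = 50.20602; 0 + 50.20602/60 = 0.8367670
  N → positive
  λ: split at 3 digits → 020° and 13.57142′; 20 + 13.57142/60 = 20.2261903
  hemisphere W, so the sign is −
Point 3:
  Latitude: split at 2 digits → 31° and 50.80508′; 31 + 50.80508/60 = 31.8467513
  hemisphere S, so the sign is −
  Lon: degrees = first 3 digits = 147, minutes = 8.92704; 147 + 8.92704/60 = 147.1487840
  W → negative
Point 4:
  φ: split at 2 digits → 01° and 21.5933′; 1 + 21.5933/60 = 1.3598883
  hemisphere S, so the sign is −
  Lon: degrees = first 3 digits = 136, minutes = 22.6229; 136 + 22.6229/60 = 136.3770483
  E → positive
Point 5:
  Latitude: degrees = first 2 digits = 64, minutes = 48.062; 64 + 48.062/60 = 64.8010333
  S → negative
  λ: degrees = first 3 digits = 92, minutes = 44.80071; 92 + 44.80071/60 = 92.7466785
  E → positive

1. -88.698227, 30.285153
2. 0.836767, -20.226190
3. -31.846751, -147.148784
4. -1.359888, 136.377048
5. -64.801033, 92.746679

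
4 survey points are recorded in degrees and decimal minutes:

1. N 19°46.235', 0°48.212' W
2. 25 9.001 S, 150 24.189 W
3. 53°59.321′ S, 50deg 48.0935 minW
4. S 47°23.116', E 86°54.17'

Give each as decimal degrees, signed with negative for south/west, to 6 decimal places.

1. 19.770583, -0.803533
2. -25.150017, -150.403150
3. -53.988683, -50.801558
4. -47.385267, 86.902833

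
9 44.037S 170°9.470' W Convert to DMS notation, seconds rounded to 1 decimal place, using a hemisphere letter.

φ: fractional minutes 0.03700 × 60 = 2.220″
Longitude: 9.47000′ → 9′ and 0.47000 × 60 = 28.200″

9°44′2.2″ S, 170°09′28.2″ W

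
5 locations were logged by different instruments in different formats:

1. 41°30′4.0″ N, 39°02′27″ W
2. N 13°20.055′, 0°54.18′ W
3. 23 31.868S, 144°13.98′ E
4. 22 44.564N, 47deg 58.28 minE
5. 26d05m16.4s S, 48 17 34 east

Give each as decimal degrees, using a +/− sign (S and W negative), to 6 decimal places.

1. 41.501111, -39.040833
2. 13.334250, -0.903000
3. -23.531133, 144.233000
4. 22.742733, 47.971333
5. -26.087889, 48.292778

Point 1:
  φ: 41 + 30/60 + 4/3600 = 41.5011111
  N → positive
  λ: 2′ + 27″ = 2.45000′; 39 + 2.45000/60 = 39.0408333
  W ⇒ negate
Point 2:
  φ: 20.055′ = 0.334250°; total 13.3342500
  N ⇒ keep positive
  Lon: 54.18′ = 0.903000°; total 0.9030000
  W ⇒ negate
Point 3:
  φ: 31.868′ = 0.531133°; total 23.5311333
  S → negative
  Longitude: 13.98′ = 0.233000°; total 144.2330000
  E → positive
Point 4:
  φ: 22 + 44.564/60 = 22.7427333
  N ⇒ keep positive
  Lon: 58.28′ = 0.971333°; total 47.9713333
  E → positive
Point 5:
  Latitude: 26 + 5/60 + 16.4/3600 = 26.0878889
  S ⇒ negate
  λ: 48° + 17/60 + 34/3600 = 48 + 0.283333 + 0.009444 = 48.2927778
  E → positive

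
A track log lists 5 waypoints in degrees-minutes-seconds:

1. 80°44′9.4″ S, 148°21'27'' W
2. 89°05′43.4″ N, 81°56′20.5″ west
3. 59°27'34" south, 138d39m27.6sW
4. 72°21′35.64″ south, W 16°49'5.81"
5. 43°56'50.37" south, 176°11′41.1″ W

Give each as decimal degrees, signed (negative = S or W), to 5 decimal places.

Point 1:
  Latitude: 80 + 44/60 + 9.4/3600 = 80.735944
  hemisphere S, so the sign is −
  Lon: 148° + 21/60 + 27/3600 = 148 + 0.350000 + 0.007500 = 148.357500
  W → negative
Point 2:
  Lat: 89 + 5/60 + 43.4/3600 = 89.095389
  N ⇒ keep positive
  Lon: 56′ + 20.5″ = 56.34167′; 81 + 56.34167/60 = 81.939028
  W → negative
Point 3:
  Latitude: 59 + 27/60 + 34/3600 = 59.459444
  hemisphere S, so the sign is −
  λ: 138 + 39/60 + 27.6/3600 = 138.657667
  W → negative
Point 4:
  Lat: 72° + 21/60 + 35.64/3600 = 72 + 0.350000 + 0.009900 = 72.359900
  S ⇒ negate
  Longitude: 16 + 49/60 + 5.81/3600 = 16.818281
  W ⇒ negate
Point 5:
  Lat: 43° + 56/60 + 50.37/3600 = 43 + 0.933333 + 0.013992 = 43.947325
  S → negative
  Longitude: 176° + 11/60 + 41.1/3600 = 176 + 0.183333 + 0.011417 = 176.194750
  hemisphere W, so the sign is −

1. -80.73594, -148.35750
2. 89.09539, -81.93903
3. -59.45944, -138.65767
4. -72.35990, -16.81828
5. -43.94733, -176.19475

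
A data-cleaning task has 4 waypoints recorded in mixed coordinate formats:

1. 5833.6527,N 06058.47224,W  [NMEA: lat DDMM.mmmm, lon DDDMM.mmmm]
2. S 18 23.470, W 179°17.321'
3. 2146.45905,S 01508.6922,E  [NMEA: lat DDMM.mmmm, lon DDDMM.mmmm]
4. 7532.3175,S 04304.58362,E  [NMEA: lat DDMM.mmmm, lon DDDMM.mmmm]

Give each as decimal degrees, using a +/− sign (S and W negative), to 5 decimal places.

Point 1:
  Latitude: split at 2 digits → 58° and 33.6527′; 58 + 33.6527/60 = 58.560878
  N ⇒ keep positive
  λ: split at 3 digits → 060° and 58.47224′; 60 + 58.47224/60 = 60.974537
  hemisphere W, so the sign is −
Point 2:
  Latitude: 18 + 23.47/60 = 18.391167
  hemisphere S, so the sign is −
  λ: 17.321′ = 0.288683°; total 179.288683
  hemisphere W, so the sign is −
Point 3:
  Lat: split at 2 digits → 21° and 46.45905′; 21 + 46.45905/60 = 21.774318
  S → negative
  Longitude: degrees = first 3 digits = 15, minutes = 8.6922; 15 + 8.6922/60 = 15.144870
  E ⇒ keep positive
Point 4:
  Lat: degrees = first 2 digits = 75, minutes = 32.3175; 75 + 32.3175/60 = 75.538625
  hemisphere S, so the sign is −
  Longitude: degrees = first 3 digits = 43, minutes = 4.58362; 43 + 4.58362/60 = 43.076394
  E ⇒ keep positive

1. 58.56088, -60.97454
2. -18.39117, -179.28868
3. -21.77432, 15.14487
4. -75.53863, 43.07639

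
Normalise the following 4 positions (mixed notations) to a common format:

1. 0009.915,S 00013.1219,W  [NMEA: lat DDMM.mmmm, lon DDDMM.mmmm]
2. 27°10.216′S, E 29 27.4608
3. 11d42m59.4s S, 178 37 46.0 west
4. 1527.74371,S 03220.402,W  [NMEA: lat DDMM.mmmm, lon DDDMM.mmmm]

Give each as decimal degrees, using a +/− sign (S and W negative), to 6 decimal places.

Point 1:
  Latitude: degrees = first 2 digits = 0, minutes = 9.915; 0 + 9.915/60 = 0.1652500
  hemisphere S, so the sign is −
  λ: degrees = first 3 digits = 0, minutes = 13.1219; 0 + 13.1219/60 = 0.2186983
  W ⇒ negate
Point 2:
  φ: 10.216′ = 0.170267°; total 27.1702667
  S ⇒ negate
  Longitude: 29 + 27.4608/60 = 29.4576800
  E → positive
Point 3:
  φ: 11° + 42/60 + 59.4/3600 = 11 + 0.700000 + 0.016500 = 11.7165000
  S → negative
  Longitude: 178° + 37/60 + 46/3600 = 178 + 0.616667 + 0.012778 = 178.6294444
  W ⇒ negate
Point 4:
  φ: degrees = first 2 digits = 15, minutes = 27.74371; 15 + 27.74371/60 = 15.4623952
  hemisphere S, so the sign is −
  λ: split at 3 digits → 032° and 20.402′; 32 + 20.402/60 = 32.3400333
  W → negative

1. -0.165250, -0.218698
2. -27.170267, 29.457680
3. -11.716500, -178.629444
4. -15.462395, -32.340033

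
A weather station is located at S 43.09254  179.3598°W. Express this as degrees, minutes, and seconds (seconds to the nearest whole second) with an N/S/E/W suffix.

43°05′33″ S, 179°21′35″ W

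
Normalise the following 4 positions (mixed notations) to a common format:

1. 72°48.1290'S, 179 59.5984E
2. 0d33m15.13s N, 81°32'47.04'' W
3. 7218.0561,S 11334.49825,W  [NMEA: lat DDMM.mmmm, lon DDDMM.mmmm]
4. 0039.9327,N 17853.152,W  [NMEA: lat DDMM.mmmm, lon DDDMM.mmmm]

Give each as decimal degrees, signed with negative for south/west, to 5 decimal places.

1. -72.80215, 179.99331
2. 0.55420, -81.54640
3. -72.30094, -113.57497
4. 0.66555, -178.88587

Point 1:
  Latitude: 48.129′ = 0.802150°; total 72.802150
  S ⇒ negate
  Longitude: 179 + 59.5984/60 = 179.993307
  E ⇒ keep positive
Point 2:
  Lat: 0° + 33/60 + 15.13/3600 = 0 + 0.550000 + 0.004203 = 0.554203
  N ⇒ keep positive
  Lon: 32′ + 47.04″ = 32.78400′; 81 + 32.78400/60 = 81.546400
  W ⇒ negate
Point 3:
  φ: split at 2 digits → 72° and 18.0561′; 72 + 18.0561/60 = 72.300935
  S → negative
  Lon: split at 3 digits → 113° and 34.49825′; 113 + 34.49825/60 = 113.574971
  hemisphere W, so the sign is −
Point 4:
  φ: degrees = first 2 digits = 0, minutes = 39.9327; 0 + 39.9327/60 = 0.665545
  N → positive
  λ: split at 3 digits → 178° and 53.152′; 178 + 53.152/60 = 178.885867
  W ⇒ negate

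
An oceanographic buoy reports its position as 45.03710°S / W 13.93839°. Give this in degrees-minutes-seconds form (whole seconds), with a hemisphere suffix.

φ: 0.037100° → 2.22600′; 0.22600 × 60 = 13.56″
λ: whole degrees 13; 56.30340′ → 56′ and 18.20″

45°02′14″ S, 13°56′18″ W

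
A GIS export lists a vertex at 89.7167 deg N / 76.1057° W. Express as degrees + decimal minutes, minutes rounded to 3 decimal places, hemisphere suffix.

Lat: fractional part 0.716700 → 43.00200 minutes
Longitude: fractional part 0.105700 → 6.34200 minutes

89° 43.002′ N, 76° 6.342′ W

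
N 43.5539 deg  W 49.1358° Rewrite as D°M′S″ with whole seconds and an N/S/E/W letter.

φ: whole degrees 43; 33.23400′ → 33′ and 14.04″
Longitude: whole degrees 49; 8.14800′ → 8′ and 8.88″

43°33′14″ N, 49°08′9″ W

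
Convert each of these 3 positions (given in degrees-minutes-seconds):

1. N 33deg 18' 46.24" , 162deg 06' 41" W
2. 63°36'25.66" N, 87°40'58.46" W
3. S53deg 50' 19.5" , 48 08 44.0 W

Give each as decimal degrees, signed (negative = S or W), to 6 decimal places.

Point 1:
  Latitude: 33 + 18/60 + 46.24/3600 = 33.3128444
  N → positive
  λ: 6′ + 41″ = 6.68333′; 162 + 6.68333/60 = 162.1113889
  W ⇒ negate
Point 2:
  Latitude: 63 + 36/60 + 25.66/3600 = 63.6071278
  N ⇒ keep positive
  λ: 40′ + 58.46″ = 40.97433′; 87 + 40.97433/60 = 87.6829056
  W → negative
Point 3:
  Lat: 50′ + 19.5″ = 50.32500′; 53 + 50.32500/60 = 53.8387500
  hemisphere S, so the sign is −
  Longitude: 8′ + 44″ = 8.73333′; 48 + 8.73333/60 = 48.1455556
  hemisphere W, so the sign is −

1. 33.312844, -162.111389
2. 63.607128, -87.682906
3. -53.838750, -48.145556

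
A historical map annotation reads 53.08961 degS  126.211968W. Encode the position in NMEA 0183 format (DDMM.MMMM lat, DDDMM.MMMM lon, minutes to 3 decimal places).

Latitude: fractional part 0.089610 → 5.37660 minutes
Longitude: fractional part 0.211968 → 12.71808 minutes

5305.377,S / 12612.718,W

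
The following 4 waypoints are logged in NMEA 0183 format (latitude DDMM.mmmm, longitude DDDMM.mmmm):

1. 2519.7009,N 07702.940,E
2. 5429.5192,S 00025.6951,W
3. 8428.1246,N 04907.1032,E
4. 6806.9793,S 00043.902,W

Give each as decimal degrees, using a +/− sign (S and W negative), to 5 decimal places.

1. 25.32835, 77.04900
2. -54.49199, -0.42825
3. 84.46874, 49.11839
4. -68.11632, -0.73170

Point 1:
  φ: degrees = first 2 digits = 25, minutes = 19.7009; 25 + 19.7009/60 = 25.328348
  N → positive
  Longitude: degrees = first 3 digits = 77, minutes = 2.94; 77 + 2.94/60 = 77.049000
  E → positive
Point 2:
  Latitude: degrees = first 2 digits = 54, minutes = 29.5192; 54 + 29.5192/60 = 54.491987
  S ⇒ negate
  Lon: split at 3 digits → 000° and 25.6951′; 0 + 25.6951/60 = 0.428252
  W ⇒ negate
Point 3:
  φ: split at 2 digits → 84° and 28.1246′; 84 + 28.1246/60 = 84.468743
  N ⇒ keep positive
  Lon: degrees = first 3 digits = 49, minutes = 7.1032; 49 + 7.1032/60 = 49.118387
  E ⇒ keep positive
Point 4:
  Latitude: split at 2 digits → 68° and 6.9793′; 68 + 6.9793/60 = 68.116322
  S ⇒ negate
  Lon: degrees = first 3 digits = 0, minutes = 43.902; 0 + 43.902/60 = 0.731700
  W → negative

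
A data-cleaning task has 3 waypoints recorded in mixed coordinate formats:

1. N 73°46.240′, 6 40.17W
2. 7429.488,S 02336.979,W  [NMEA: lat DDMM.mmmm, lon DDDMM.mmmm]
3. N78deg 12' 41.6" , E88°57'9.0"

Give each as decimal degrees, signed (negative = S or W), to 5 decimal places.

1. 73.77067, -6.66950
2. -74.49147, -23.61632
3. 78.21156, 88.95250

Point 1:
  Lat: 46.24′ = 0.770667°; total 73.770667
  N → positive
  Lon: 6 + 40.17/60 = 6.669500
  W ⇒ negate
Point 2:
  Latitude: split at 2 digits → 74° and 29.488′; 74 + 29.488/60 = 74.491467
  hemisphere S, so the sign is −
  Lon: split at 3 digits → 023° and 36.979′; 23 + 36.979/60 = 23.616317
  W → negative
Point 3:
  Lat: 12′ + 41.6″ = 12.69333′; 78 + 12.69333/60 = 78.211556
  N ⇒ keep positive
  Lon: 88° + 57/60 + 9/3600 = 88 + 0.950000 + 0.002500 = 88.952500
  E → positive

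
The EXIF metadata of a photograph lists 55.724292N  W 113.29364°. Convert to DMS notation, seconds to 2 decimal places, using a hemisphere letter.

Lat: 0.724292 × 60 = 43.45752′ → 43′, remainder × 60 = 27.4512″
Longitude: whole degrees 113; 17.61840′ → 17′ and 37.1040″

55°43′27.45″ N, 113°17′37.10″ W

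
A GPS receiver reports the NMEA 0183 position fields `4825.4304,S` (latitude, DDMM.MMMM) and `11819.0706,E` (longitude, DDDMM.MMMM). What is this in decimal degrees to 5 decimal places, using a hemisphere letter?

48.42384° S, 118.31784° E

Lat: split at 2 digits → 48° and 25.4304′; 48 + 25.4304/60 = 48.423840
λ: degrees = first 3 digits = 118, minutes = 19.0706; 118 + 19.0706/60 = 118.317843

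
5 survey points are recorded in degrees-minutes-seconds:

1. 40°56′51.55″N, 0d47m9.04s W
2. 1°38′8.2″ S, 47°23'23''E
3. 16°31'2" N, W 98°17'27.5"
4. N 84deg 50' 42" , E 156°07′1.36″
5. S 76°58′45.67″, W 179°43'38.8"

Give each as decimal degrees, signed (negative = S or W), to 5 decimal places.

Point 1:
  φ: 40° + 56/60 + 51.55/3600 = 40 + 0.933333 + 0.014319 = 40.947653
  N → positive
  Longitude: 47′ + 9.04″ = 47.15067′; 0 + 47.15067/60 = 0.785844
  hemisphere W, so the sign is −
Point 2:
  φ: 38′ + 8.2″ = 38.13667′; 1 + 38.13667/60 = 1.635611
  S ⇒ negate
  Lon: 47 + 23/60 + 23/3600 = 47.389722
  E → positive
Point 3:
  φ: 16° + 31/60 + 2/3600 = 16 + 0.516667 + 0.000556 = 16.517222
  N ⇒ keep positive
  Longitude: 98 + 17/60 + 27.5/3600 = 98.290972
  hemisphere W, so the sign is −
Point 4:
  Latitude: 50′ + 42″ = 50.70000′; 84 + 50.70000/60 = 84.845000
  N → positive
  Longitude: 7′ + 1.36″ = 7.02267′; 156 + 7.02267/60 = 156.117044
  E ⇒ keep positive
Point 5:
  φ: 58′ + 45.67″ = 58.76117′; 76 + 58.76117/60 = 76.979353
  hemisphere S, so the sign is −
  Lon: 179° + 43/60 + 38.8/3600 = 179 + 0.716667 + 0.010778 = 179.727444
  W ⇒ negate

1. 40.94765, -0.78584
2. -1.63561, 47.38972
3. 16.51722, -98.29097
4. 84.84500, 156.11704
5. -76.97935, -179.72744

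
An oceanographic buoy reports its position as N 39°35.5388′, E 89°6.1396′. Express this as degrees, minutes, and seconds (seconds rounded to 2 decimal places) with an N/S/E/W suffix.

39°35′32.33″ N, 89°06′8.38″ E

φ: fractional minutes 0.53880 × 60 = 32.3280″
λ: fractional minutes 0.13960 × 60 = 8.3760″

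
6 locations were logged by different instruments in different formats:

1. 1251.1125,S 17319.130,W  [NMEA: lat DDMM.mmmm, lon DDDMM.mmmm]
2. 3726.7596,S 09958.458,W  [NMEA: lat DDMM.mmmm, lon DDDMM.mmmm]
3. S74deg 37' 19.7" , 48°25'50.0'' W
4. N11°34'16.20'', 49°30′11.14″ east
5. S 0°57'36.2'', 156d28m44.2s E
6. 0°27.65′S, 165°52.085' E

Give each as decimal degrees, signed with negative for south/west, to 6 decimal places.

1. -12.851875, -173.318833
2. -37.445993, -99.974300
3. -74.622139, -48.430556
4. 11.571167, 49.503094
5. -0.960056, 156.478944
6. -0.460833, 165.868083

Point 1:
  Latitude: split at 2 digits → 12° and 51.1125′; 12 + 51.1125/60 = 12.8518750
  hemisphere S, so the sign is −
  λ: degrees = first 3 digits = 173, minutes = 19.13; 173 + 19.13/60 = 173.3188333
  W ⇒ negate
Point 2:
  Lat: degrees = first 2 digits = 37, minutes = 26.7596; 37 + 26.7596/60 = 37.4459933
  S → negative
  Longitude: degrees = first 3 digits = 99, minutes = 58.458; 99 + 58.458/60 = 99.9743000
  W → negative
Point 3:
  Latitude: 37′ + 19.7″ = 37.32833′; 74 + 37.32833/60 = 74.6221389
  S → negative
  Lon: 25′ + 50″ = 25.83333′; 48 + 25.83333/60 = 48.4305556
  W → negative
Point 4:
  φ: 11 + 34/60 + 16.2/3600 = 11.5711667
  N → positive
  λ: 30′ + 11.14″ = 30.18567′; 49 + 30.18567/60 = 49.5030944
  E → positive
Point 5:
  φ: 0 + 57/60 + 36.2/3600 = 0.9600556
  S → negative
  Longitude: 156° + 28/60 + 44.2/3600 = 156 + 0.466667 + 0.012278 = 156.4789444
  E → positive
Point 6:
  Latitude: 0 + 27.65/60 = 0.4608333
  S → negative
  Longitude: 52.085′ = 0.868083°; total 165.8680833
  E → positive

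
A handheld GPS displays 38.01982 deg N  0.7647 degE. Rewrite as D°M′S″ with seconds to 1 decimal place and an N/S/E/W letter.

38°01′11.4″ N, 0°45′52.9″ E

Lat: 0.019820 × 60 = 1.18920′ → 1′, remainder × 60 = 11.352″
λ: whole degrees 0; 45.88200′ → 45′ and 52.920″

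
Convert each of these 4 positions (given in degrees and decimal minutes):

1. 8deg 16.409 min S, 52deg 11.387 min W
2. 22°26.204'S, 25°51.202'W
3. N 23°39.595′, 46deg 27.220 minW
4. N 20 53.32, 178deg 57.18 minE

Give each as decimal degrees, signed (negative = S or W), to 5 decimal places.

1. -8.27348, -52.18978
2. -22.43673, -25.85337
3. 23.65992, -46.45367
4. 20.88867, 178.95300

Point 1:
  Lat: 8 + 16.409/60 = 8.273483
  S → negative
  Lon: 52 + 11.387/60 = 52.189783
  W ⇒ negate
Point 2:
  Lat: 26.204′ = 0.436733°; total 22.436733
  hemisphere S, so the sign is −
  λ: 51.202′ = 0.853367°; total 25.853367
  hemisphere W, so the sign is −
Point 3:
  Latitude: 23 + 39.595/60 = 23.659917
  N → positive
  Longitude: 27.22′ = 0.453667°; total 46.453667
  W ⇒ negate
Point 4:
  Latitude: 53.32′ = 0.888667°; total 20.888667
  N → positive
  Lon: 178 + 57.18/60 = 178.953000
  E ⇒ keep positive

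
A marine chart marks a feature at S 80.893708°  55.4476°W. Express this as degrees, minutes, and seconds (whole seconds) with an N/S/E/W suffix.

80°53′37″ S, 55°26′51″ W

φ: whole degrees 80; 53.62248′ → 53′ and 37.35″
Lon: 0.447600 × 60 = 26.85600′ → 26′, remainder × 60 = 51.36″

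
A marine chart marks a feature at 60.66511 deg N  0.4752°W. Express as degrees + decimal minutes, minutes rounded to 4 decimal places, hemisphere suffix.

60° 39.9066′ N, 0° 28.5120′ W

φ: 60° + 0.665110 × 60 = 60° 39.906600′
Lon: 0° + 0.475200 × 60 = 0° 28.512000′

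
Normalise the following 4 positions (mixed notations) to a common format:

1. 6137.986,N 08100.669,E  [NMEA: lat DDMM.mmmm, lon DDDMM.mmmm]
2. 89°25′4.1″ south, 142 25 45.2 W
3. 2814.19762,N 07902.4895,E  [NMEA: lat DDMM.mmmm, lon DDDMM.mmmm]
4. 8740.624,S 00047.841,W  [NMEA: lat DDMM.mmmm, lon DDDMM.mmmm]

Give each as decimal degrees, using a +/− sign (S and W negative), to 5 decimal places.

1. 61.63310, 81.01115
2. -89.41781, -142.42922
3. 28.23663, 79.04149
4. -87.67707, -0.79735

Point 1:
  Latitude: degrees = first 2 digits = 61, minutes = 37.986; 61 + 37.986/60 = 61.633100
  N → positive
  Longitude: split at 3 digits → 081° and 0.669′; 81 + 0.669/60 = 81.011150
  E ⇒ keep positive
Point 2:
  Lat: 89° + 25/60 + 4.1/3600 = 89 + 0.416667 + 0.001139 = 89.417806
  hemisphere S, so the sign is −
  λ: 142 + 25/60 + 45.2/3600 = 142.429222
  W → negative
Point 3:
  Latitude: split at 2 digits → 28° and 14.19762′; 28 + 14.19762/60 = 28.236627
  N → positive
  Longitude: degrees = first 3 digits = 79, minutes = 2.4895; 79 + 2.4895/60 = 79.041492
  E ⇒ keep positive
Point 4:
  φ: degrees = first 2 digits = 87, minutes = 40.624; 87 + 40.624/60 = 87.677067
  S ⇒ negate
  Longitude: split at 3 digits → 000° and 47.841′; 0 + 47.841/60 = 0.797350
  W → negative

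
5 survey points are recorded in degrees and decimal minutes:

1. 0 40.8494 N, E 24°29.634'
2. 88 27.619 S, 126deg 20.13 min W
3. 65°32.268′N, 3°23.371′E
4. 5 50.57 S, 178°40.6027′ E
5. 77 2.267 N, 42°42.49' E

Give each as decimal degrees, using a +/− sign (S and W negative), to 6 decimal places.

1. 0.680823, 24.493900
2. -88.460317, -126.335500
3. 65.537800, 3.389517
4. -5.842833, 178.676712
5. 77.037783, 42.708167

Point 1:
  Latitude: 0 + 40.8494/60 = 0.6808233
  N → positive
  Longitude: 24 + 29.634/60 = 24.4939000
  E → positive
Point 2:
  Lat: 88 + 27.619/60 = 88.4603167
  hemisphere S, so the sign is −
  Lon: 20.13′ = 0.335500°; total 126.3355000
  W ⇒ negate
Point 3:
  φ: 32.268′ = 0.537800°; total 65.5378000
  N → positive
  λ: 23.371′ = 0.389517°; total 3.3895167
  E ⇒ keep positive
Point 4:
  Latitude: 5 + 50.57/60 = 5.8428333
  S → negative
  λ: 40.6027′ = 0.676712°; total 178.6767117
  E ⇒ keep positive
Point 5:
  φ: 2.267′ = 0.037783°; total 77.0377833
  N → positive
  λ: 42.49′ = 0.708167°; total 42.7081667
  E → positive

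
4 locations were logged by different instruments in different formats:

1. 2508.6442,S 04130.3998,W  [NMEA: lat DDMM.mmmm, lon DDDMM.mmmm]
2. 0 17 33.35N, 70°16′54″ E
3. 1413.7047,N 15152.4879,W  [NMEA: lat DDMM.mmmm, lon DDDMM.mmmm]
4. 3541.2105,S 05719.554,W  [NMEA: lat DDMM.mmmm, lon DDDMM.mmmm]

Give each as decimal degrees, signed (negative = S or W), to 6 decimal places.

1. -25.144070, -41.506663
2. 0.292597, 70.281667
3. 14.228412, -151.874798
4. -35.686842, -57.325900

Point 1:
  φ: split at 2 digits → 25° and 8.6442′; 25 + 8.6442/60 = 25.1440700
  S ⇒ negate
  λ: split at 3 digits → 041° and 30.3998′; 41 + 30.3998/60 = 41.5066633
  hemisphere W, so the sign is −
Point 2:
  φ: 0° + 17/60 + 33.35/3600 = 0 + 0.283333 + 0.009264 = 0.2925972
  N ⇒ keep positive
  Lon: 70° + 16/60 + 54/3600 = 70 + 0.266667 + 0.015000 = 70.2816667
  E → positive
Point 3:
  Lat: degrees = first 2 digits = 14, minutes = 13.7047; 14 + 13.7047/60 = 14.2284117
  N → positive
  λ: degrees = first 3 digits = 151, minutes = 52.4879; 151 + 52.4879/60 = 151.8747983
  W → negative
Point 4:
  Lat: split at 2 digits → 35° and 41.2105′; 35 + 41.2105/60 = 35.6868417
  hemisphere S, so the sign is −
  Longitude: split at 3 digits → 057° and 19.554′; 57 + 19.554/60 = 57.3259000
  hemisphere W, so the sign is −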